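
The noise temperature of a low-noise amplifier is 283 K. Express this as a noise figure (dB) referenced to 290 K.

2.96 dB

F = 1 + T_e/T₀ = 1 + 283/290 = 1.97586
NF = 10 log₁₀(1.97586) = 2.96 dB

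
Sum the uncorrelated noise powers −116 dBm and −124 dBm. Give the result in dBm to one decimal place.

Convert to linear, add, convert back:
P₁ = 2.51×10⁻¹⁵ W, P₂ = 3.98×10⁻¹⁶ W
P_tot = 2.91×10⁻¹⁵ W → 10 log₁₀(P_tot / 10⁻³) = −115.4 dBm

−115.4 dBm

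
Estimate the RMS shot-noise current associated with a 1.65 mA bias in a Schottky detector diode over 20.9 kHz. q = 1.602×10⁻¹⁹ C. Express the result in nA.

I_n = √(2qI·B)
2qI·B = 2 × 1.602×10⁻¹⁹ × 1.65×10⁻³ × 2.09×10⁴ = 1.10×10⁻¹⁷ A²
I_n = √(1.10×10⁻¹⁷) = 3.32×10⁻⁹ A = 3.32 nA

3.32 nA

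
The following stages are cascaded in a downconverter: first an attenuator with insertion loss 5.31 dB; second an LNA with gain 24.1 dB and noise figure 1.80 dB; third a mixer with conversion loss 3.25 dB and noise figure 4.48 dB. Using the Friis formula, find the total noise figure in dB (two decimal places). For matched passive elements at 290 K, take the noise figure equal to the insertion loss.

7.13 dB

Convert to linear (a loss of L dB is a gain of −L dB): F_i = 10^(NF_i/10), G_i = 10^(G_i,dB/10)
  Stage 1: F_1 = 10^(5.31/10) = 3.396, G_1 = 10^(−5.31/10) = 0.2944
  Stage 2: F_2 = 10^(1.80/10) = 1.514, G_2 = 10^(24.1/10) = 257.0
  Stage 3: F_3 = 10^(4.48/10) = 2.805, G_3 = 10^(−3.25/10) = 0.4732
Friis cascade:
  F = 3.396 + (1.514 − 1)/0.2944 + (2.805 − 1)/75.68 = 5.164
NF = 10 log₁₀(5.164) = 7.13 dB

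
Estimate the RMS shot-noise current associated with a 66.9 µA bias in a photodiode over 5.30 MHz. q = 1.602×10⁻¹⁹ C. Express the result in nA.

I_n = √(2qI·B)
2qI·B = 2 × 1.602×10⁻¹⁹ × 6.69×10⁻⁵ × 5.30×10⁶ = 1.14×10⁻¹⁶ A²
I_n = √(1.14×10⁻¹⁶) = 1.07×10⁻⁸ A = 10.7 nA

10.7 nA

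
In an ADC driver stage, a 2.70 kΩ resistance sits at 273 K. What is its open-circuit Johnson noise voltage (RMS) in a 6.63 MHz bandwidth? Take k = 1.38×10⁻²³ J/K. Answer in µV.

16.4 µV

V_n = √(4kTRB)
4kTRB = 4 × 1.38×10⁻²³ × 273 × 2.70×10³ × 6.63×10⁶ = 2.70×10⁻¹⁰ V²
V_n = √(2.70×10⁻¹⁰) = 1.64×10⁻⁵ V = 16.4 µV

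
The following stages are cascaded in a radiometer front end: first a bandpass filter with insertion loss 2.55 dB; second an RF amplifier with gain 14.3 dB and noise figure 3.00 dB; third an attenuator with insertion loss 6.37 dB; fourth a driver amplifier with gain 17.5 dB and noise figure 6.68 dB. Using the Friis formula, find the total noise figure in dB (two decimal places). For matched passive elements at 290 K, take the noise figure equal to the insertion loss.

Convert to linear (a loss of L dB is a gain of −L dB): F_i = 10^(NF_i/10), G_i = 10^(G_i,dB/10)
  Stage 1: F_1 = 10^(2.55/10) = 1.799, G_1 = 10^(−2.55/10) = 0.5559
  Stage 2: F_2 = 10^(3.00/10) = 1.995, G_2 = 10^(14.3/10) = 26.92
  Stage 3: F_3 = 10^(6.37/10) = 4.335, G_3 = 10^(−6.37/10) = 0.2307
  Stage 4: F_4 = 10^(6.68/10) = 4.656, G_4 = 10^(17.5/10) = 56.23
Friis cascade:
  F = 1.799 + (1.995 − 1)/0.5559 + (4.335 − 1)/14.96 + (4.656 − 1)/3.451 = 4.871
NF = 10 log₁₀(4.871) = 6.88 dB

6.88 dB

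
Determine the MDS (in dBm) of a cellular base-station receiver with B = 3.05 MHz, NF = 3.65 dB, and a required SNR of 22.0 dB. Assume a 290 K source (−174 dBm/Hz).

Sensitivity = −174 + 10 log₁₀(B) + NF + SNR_min
= −174 + 64.84 + 3.65 + 22.0
= −83.51 dBm → −83.5 dBm

−83.5 dBm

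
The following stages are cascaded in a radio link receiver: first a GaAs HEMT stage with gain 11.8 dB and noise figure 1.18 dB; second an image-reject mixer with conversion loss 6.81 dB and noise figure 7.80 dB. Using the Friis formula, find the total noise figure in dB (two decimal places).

2.16 dB

Convert to linear (a loss of L dB is a gain of −L dB): F_i = 10^(NF_i/10), G_i = 10^(G_i,dB/10)
  Stage 1: F_1 = 10^(1.18/10) = 1.312, G_1 = 10^(11.8/10) = 15.14
  Stage 2: F_2 = 10^(7.80/10) = 6.026, G_2 = 10^(−6.81/10) = 0.2084
Friis cascade:
  F = 1.312 + (6.026 − 1)/15.14 = 1.644
NF = 10 log₁₀(1.644) = 2.16 dB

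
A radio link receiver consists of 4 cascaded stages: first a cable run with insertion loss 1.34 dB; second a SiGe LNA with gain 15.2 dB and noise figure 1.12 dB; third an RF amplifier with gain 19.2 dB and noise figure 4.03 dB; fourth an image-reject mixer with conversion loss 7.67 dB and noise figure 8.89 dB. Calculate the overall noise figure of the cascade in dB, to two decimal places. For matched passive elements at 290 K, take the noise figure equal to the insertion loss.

2.62 dB

Convert to linear (a loss of L dB is a gain of −L dB): F_i = 10^(NF_i/10), G_i = 10^(G_i,dB/10)
  Stage 1: F_1 = 10^(1.34/10) = 1.361, G_1 = 10^(−1.34/10) = 0.7345
  Stage 2: F_2 = 10^(1.12/10) = 1.294, G_2 = 10^(15.2/10) = 33.11
  Stage 3: F_3 = 10^(4.03/10) = 2.529, G_3 = 10^(19.2/10) = 83.18
  Stage 4: F_4 = 10^(8.89/10) = 7.745, G_4 = 10^(−7.67/10) = 0.1710
Friis cascade:
  F = 1.361 + (1.294 − 1)/0.7345 + (2.529 − 1)/24.32 + (7.745 − 1)/2023 = 1.828
NF = 10 log₁₀(1.828) = 2.62 dB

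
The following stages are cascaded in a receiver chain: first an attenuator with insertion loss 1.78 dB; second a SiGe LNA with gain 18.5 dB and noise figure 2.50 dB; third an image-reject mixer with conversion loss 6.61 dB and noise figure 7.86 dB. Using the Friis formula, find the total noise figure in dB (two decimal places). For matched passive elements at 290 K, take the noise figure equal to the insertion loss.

4.45 dB

Convert to linear (a loss of L dB is a gain of −L dB): F_i = 10^(NF_i/10), G_i = 10^(G_i,dB/10)
  Stage 1: F_1 = 10^(1.78/10) = 1.507, G_1 = 10^(−1.78/10) = 0.6637
  Stage 2: F_2 = 10^(2.50/10) = 1.778, G_2 = 10^(18.5/10) = 70.79
  Stage 3: F_3 = 10^(7.86/10) = 6.109, G_3 = 10^(−6.61/10) = 0.2183
Friis cascade:
  F = 1.507 + (1.778 − 1)/0.6637 + (6.109 − 1)/46.99 = 2.788
NF = 10 log₁₀(2.788) = 4.45 dB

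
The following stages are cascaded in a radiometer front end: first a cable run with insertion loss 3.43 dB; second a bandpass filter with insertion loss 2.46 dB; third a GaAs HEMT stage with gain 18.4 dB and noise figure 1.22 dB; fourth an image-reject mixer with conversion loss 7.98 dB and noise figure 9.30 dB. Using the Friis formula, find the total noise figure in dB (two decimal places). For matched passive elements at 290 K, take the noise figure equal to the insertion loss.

Convert to linear (a loss of L dB is a gain of −L dB): F_i = 10^(NF_i/10), G_i = 10^(G_i,dB/10)
  Stage 1: F_1 = 10^(3.43/10) = 2.203, G_1 = 10^(−3.43/10) = 0.4539
  Stage 2: F_2 = 10^(2.46/10) = 1.762, G_2 = 10^(−2.46/10) = 0.5675
  Stage 3: F_3 = 10^(1.22/10) = 1.324, G_3 = 10^(18.4/10) = 69.18
  Stage 4: F_4 = 10^(9.30/10) = 8.511, G_4 = 10^(−7.98/10) = 0.1592
Friis cascade:
  F = 2.203 + (1.762 − 1)/0.4539 + (1.324 − 1)/0.2576 + (8.511 − 1)/17.82 = 5.562
NF = 10 log₁₀(5.562) = 7.45 dB

7.45 dB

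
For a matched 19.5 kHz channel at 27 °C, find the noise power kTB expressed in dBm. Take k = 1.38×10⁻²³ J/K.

−130.9 dBm

T = 27 °C + 273.15 = 300.15 K
P_n = kTB = 1.38×10⁻²³ × 300.15 × 1.95×10⁴ = 8.08×10⁻¹⁷ W
In dBm: 10 log₁₀(8.08×10⁻¹⁷ / 10⁻³) = −130.9 dBm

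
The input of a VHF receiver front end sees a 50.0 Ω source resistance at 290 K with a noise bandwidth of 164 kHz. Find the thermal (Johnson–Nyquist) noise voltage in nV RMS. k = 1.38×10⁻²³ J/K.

362 nV

V_n = √(4kTRB)
4kTRB = 4 × 1.38×10⁻²³ × 290 × 5.00×10¹ × 1.64×10⁵ = 1.31×10⁻¹³ V²
V_n = √(1.31×10⁻¹³) = 3.62×10⁻⁷ V = 362 nV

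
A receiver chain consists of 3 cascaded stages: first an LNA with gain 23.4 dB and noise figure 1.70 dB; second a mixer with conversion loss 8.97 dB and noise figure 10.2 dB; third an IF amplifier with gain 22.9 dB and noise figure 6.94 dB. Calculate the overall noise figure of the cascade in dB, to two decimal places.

2.21 dB

Convert to linear (a loss of L dB is a gain of −L dB): F_i = 10^(NF_i/10), G_i = 10^(G_i,dB/10)
  Stage 1: F_1 = 10^(1.70/10) = 1.479, G_1 = 10^(23.4/10) = 218.8
  Stage 2: F_2 = 10^(10.2/10) = 10.47, G_2 = 10^(−8.97/10) = 0.1268
  Stage 3: F_3 = 10^(6.94/10) = 4.943, G_3 = 10^(22.9/10) = 195.0
Friis cascade:
  F = 1.479 + (10.47 − 1)/218.8 + (4.943 − 1)/27.73 = 1.665
NF = 10 log₁₀(1.665) = 2.21 dB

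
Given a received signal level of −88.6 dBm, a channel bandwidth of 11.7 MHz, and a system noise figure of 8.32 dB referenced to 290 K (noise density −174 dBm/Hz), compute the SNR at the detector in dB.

6.4 dB

Noise floor: N = −174 + 10 log₁₀(B) + NF
10 log₁₀(1.17×10⁷) = 70.68 dB
N = −174 + 70.68 + 8.32 = −95.00 dBm
SNR = P_sig − N = −88.6 − (−95.00) = 6.40 dB → 6.4 dB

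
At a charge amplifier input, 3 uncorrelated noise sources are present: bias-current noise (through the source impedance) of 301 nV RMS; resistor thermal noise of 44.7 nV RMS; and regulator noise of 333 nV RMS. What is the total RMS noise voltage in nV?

Uncorrelated sources add in power (mean-square): V_tot = √(ΣV_i²)
V_tot = √[(3.01×10⁻⁷)² + (4.47×10⁻⁸)² + (3.33×10⁻⁷)²] = 4.51×10⁻⁷ V = 451 nV

451 nV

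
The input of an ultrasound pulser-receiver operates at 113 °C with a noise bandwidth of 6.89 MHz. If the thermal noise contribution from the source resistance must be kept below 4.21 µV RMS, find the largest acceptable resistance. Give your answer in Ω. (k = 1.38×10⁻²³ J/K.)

121 Ω

T = 113 °C + 273.15 = 386.15 K
Johnson–Nyquist: V_n = √(4kTRB) ⇒ R = V_n² / (4kTB)
4kTB = 4 × 1.38×10⁻²³ × 386.15 × 6.89×10⁶ = 1.47×10⁻¹³
R = (4.21×10⁻⁶)² / 1.47×10⁻¹³ = 1.21×10² Ω = 121 Ω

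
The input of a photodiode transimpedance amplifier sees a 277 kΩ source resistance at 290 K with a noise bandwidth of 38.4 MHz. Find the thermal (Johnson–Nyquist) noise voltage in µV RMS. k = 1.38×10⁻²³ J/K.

V_n = √(4kTRB)
4kTRB = 4 × 1.38×10⁻²³ × 290 × 2.77×10⁵ × 3.84×10⁷ = 1.70×10⁻⁷ V²
V_n = √(1.70×10⁻⁷) = 4.13×10⁻⁴ V = 413 µV

413 µV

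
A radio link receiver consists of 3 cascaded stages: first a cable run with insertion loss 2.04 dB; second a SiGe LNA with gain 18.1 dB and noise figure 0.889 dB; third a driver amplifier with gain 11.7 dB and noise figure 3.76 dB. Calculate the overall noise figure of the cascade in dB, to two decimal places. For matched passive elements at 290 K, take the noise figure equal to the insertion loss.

3.00 dB

Convert to linear (a loss of L dB is a gain of −L dB): F_i = 10^(NF_i/10), G_i = 10^(G_i,dB/10)
  Stage 1: F_1 = 10^(2.04/10) = 1.600, G_1 = 10^(−2.04/10) = 0.6252
  Stage 2: F_2 = 10^(0.889/10) = 1.227, G_2 = 10^(18.1/10) = 64.57
  Stage 3: F_3 = 10^(3.76/10) = 2.377, G_3 = 10^(11.7/10) = 14.79
Friis cascade:
  F = 1.600 + (1.227 − 1)/0.6252 + (2.377 − 1)/40.36 = 1.997
NF = 10 log₁₀(1.997) = 3.00 dB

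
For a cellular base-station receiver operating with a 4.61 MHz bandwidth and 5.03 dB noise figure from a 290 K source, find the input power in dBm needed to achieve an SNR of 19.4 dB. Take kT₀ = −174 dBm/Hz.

−82.9 dBm

Sensitivity = −174 + 10 log₁₀(B) + NF + SNR_min
= −174 + 66.64 + 5.03 + 19.4
= −82.93 dBm → −82.9 dBm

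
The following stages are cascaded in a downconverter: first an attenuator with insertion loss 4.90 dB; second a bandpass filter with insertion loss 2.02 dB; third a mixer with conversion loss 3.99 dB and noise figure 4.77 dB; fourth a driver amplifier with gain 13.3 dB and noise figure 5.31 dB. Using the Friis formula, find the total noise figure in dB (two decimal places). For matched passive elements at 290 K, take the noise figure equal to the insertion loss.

16.46 dB

Convert to linear (a loss of L dB is a gain of −L dB): F_i = 10^(NF_i/10), G_i = 10^(G_i,dB/10)
  Stage 1: F_1 = 10^(4.90/10) = 3.090, G_1 = 10^(−4.90/10) = 0.3236
  Stage 2: F_2 = 10^(2.02/10) = 1.592, G_2 = 10^(−2.02/10) = 0.6281
  Stage 3: F_3 = 10^(4.77/10) = 2.999, G_3 = 10^(−3.99/10) = 0.3990
  Stage 4: F_4 = 10^(5.31/10) = 3.396, G_4 = 10^(13.3/10) = 21.38
Friis cascade:
  F = 3.090 + (1.592 − 1)/0.3236 + (2.999 − 1)/0.2032 + (3.396 − 1)/0.08110 = 44.31
NF = 10 log₁₀(44.31) = 16.46 dB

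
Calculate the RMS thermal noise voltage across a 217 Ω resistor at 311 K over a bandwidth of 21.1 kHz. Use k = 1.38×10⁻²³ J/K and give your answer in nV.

V_n = √(4kTRB)
4kTRB = 4 × 1.38×10⁻²³ × 311 × 2.17×10² × 2.11×10⁴ = 7.86×10⁻¹⁴ V²
V_n = √(7.86×10⁻¹⁴) = 2.80×10⁻⁷ V = 280 nV

280 nV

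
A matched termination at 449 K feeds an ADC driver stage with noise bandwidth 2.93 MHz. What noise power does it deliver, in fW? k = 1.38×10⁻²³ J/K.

P_n = kTB = 1.38×10⁻²³ × 449 × 2.93×10⁶ = 1.82×10⁻¹⁴ W = 18.2 fW

18.2 fW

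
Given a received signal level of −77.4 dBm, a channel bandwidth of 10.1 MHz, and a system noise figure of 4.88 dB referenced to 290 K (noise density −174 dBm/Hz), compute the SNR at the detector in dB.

Noise floor: N = −174 + 10 log₁₀(B) + NF
10 log₁₀(1.01×10⁷) = 70.04 dB
N = −174 + 70.04 + 4.88 = −99.08 dBm
SNR = P_sig − N = −77.4 − (−99.08) = 21.68 dB → 21.7 dB

21.7 dB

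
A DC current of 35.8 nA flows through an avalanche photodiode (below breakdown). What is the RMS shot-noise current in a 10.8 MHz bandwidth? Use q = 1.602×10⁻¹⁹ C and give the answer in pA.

352 pA

I_n = √(2qI·B)
2qI·B = 2 × 1.602×10⁻¹⁹ × 3.58×10⁻⁸ × 1.08×10⁷ = 1.24×10⁻¹⁹ A²
I_n = √(1.24×10⁻¹⁹) = 3.52×10⁻¹⁰ A = 352 pA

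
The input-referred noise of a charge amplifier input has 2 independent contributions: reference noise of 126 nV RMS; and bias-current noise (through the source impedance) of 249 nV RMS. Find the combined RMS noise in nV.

Uncorrelated sources add in power (mean-square): V_tot = √(ΣV_i²)
V_tot = √[(1.26×10⁻⁷)² + (2.49×10⁻⁷)²] = 2.79×10⁻⁷ V = 279 nV

279 nV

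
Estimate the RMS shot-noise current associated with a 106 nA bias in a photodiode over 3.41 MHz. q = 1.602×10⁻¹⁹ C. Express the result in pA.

I_n = √(2qI·B)
2qI·B = 2 × 1.602×10⁻¹⁹ × 1.06×10⁻⁷ × 3.41×10⁶ = 1.16×10⁻¹⁹ A²
I_n = √(1.16×10⁻¹⁹) = 3.40×10⁻¹⁰ A = 340 pA

340 pA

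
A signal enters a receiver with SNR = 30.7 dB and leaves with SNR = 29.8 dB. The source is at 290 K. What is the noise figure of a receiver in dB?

NF (dB) = SNR_in(dB) − SNR_out(dB) when the source is at T₀
NF = 30.7 − 29.8 = 0.9 dB

0.9 dB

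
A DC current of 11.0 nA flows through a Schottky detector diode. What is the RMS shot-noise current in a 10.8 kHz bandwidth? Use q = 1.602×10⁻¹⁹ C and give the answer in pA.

I_n = √(2qI·B)
2qI·B = 2 × 1.602×10⁻¹⁹ × 1.10×10⁻⁸ × 1.08×10⁴ = 3.81×10⁻²³ A²
I_n = √(3.81×10⁻²³) = 6.17×10⁻¹² A = 6.17 pA

6.17 pA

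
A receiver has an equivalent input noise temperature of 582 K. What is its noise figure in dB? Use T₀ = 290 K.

F = 1 + T_e/T₀ = 1 + 582/290 = 3.0069
NF = 10 log₁₀(3.0069) = 4.78 dB

4.78 dB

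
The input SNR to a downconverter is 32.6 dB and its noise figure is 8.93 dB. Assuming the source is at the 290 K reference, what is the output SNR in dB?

23.67 dB

By definition F = SNR_in/SNR_out, so in dB: SNR_out = SNR_in − NF
SNR_out = 32.6 − 8.93 = 23.67 dB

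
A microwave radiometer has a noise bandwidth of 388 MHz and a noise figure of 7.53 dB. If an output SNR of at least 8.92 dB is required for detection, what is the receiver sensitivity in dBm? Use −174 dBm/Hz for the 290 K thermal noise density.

Sensitivity = −174 + 10 log₁₀(B) + NF + SNR_min
= −174 + 85.89 + 7.53 + 8.92
= −71.66 dBm → −71.7 dBm

−71.7 dBm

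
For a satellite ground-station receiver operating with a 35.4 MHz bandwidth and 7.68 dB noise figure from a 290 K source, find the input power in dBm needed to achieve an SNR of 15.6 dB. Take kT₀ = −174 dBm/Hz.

−75.2 dBm

Sensitivity = −174 + 10 log₁₀(B) + NF + SNR_min
= −174 + 75.49 + 7.68 + 15.6
= −75.23 dBm → −75.2 dBm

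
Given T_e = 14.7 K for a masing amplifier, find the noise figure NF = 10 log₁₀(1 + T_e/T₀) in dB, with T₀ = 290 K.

0.215 dB

F = 1 + T_e/T₀ = 1 + 14.7/290 = 1.05069
NF = 10 log₁₀(1.05069) = 0.215 dB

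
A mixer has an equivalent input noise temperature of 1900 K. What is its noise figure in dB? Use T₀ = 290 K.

8.78 dB

F = 1 + T_e/T₀ = 1 + 1900/290 = 7.55172
NF = 10 log₁₀(7.55172) = 8.78 dB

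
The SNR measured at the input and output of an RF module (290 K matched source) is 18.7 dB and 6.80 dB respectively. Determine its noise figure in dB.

NF (dB) = SNR_in(dB) − SNR_out(dB) when the source is at T₀
NF = 18.7 − 6.80 = 11.90 dB

11.90 dB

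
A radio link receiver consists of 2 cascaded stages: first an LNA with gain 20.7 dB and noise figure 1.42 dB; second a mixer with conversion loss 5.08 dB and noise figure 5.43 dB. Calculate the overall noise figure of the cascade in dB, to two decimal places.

Convert to linear (a loss of L dB is a gain of −L dB): F_i = 10^(NF_i/10), G_i = 10^(G_i,dB/10)
  Stage 1: F_1 = 10^(1.42/10) = 1.387, G_1 = 10^(20.7/10) = 117.5
  Stage 2: F_2 = 10^(5.43/10) = 3.491, G_2 = 10^(−5.08/10) = 0.3105
Friis cascade:
  F = 1.387 + (3.491 − 1)/117.5 = 1.408
NF = 10 log₁₀(1.408) = 1.49 dB

1.49 dB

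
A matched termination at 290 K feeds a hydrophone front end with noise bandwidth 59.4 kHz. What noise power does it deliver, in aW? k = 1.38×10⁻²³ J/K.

P_n = kTB = 1.38×10⁻²³ × 290 × 5.94×10⁴ = 2.38×10⁻¹⁶ W = 238 aW

238 aW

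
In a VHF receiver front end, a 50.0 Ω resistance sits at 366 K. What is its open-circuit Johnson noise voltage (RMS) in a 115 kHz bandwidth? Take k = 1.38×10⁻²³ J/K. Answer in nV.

341 nV

V_n = √(4kTRB)
4kTRB = 4 × 1.38×10⁻²³ × 366 × 5.00×10¹ × 1.15×10⁵ = 1.16×10⁻¹³ V²
V_n = √(1.16×10⁻¹³) = 3.41×10⁻⁷ V = 341 nV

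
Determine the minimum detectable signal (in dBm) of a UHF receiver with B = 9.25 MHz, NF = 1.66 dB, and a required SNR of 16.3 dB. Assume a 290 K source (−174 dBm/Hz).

−86.4 dBm

Sensitivity = −174 + 10 log₁₀(B) + NF + SNR_min
= −174 + 69.66 + 1.66 + 16.3
= −86.38 dBm → −86.4 dBm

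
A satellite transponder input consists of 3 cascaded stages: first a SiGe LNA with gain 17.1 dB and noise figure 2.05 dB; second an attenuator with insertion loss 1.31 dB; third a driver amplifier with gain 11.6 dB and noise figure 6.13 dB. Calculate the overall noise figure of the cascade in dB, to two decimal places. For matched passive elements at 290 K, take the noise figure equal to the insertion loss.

Convert to linear (a loss of L dB is a gain of −L dB): F_i = 10^(NF_i/10), G_i = 10^(G_i,dB/10)
  Stage 1: F_1 = 10^(2.05/10) = 1.603, G_1 = 10^(17.1/10) = 51.29
  Stage 2: F_2 = 10^(1.31/10) = 1.352, G_2 = 10^(−1.31/10) = 0.7396
  Stage 3: F_3 = 10^(6.13/10) = 4.102, G_3 = 10^(11.6/10) = 14.45
Friis cascade:
  F = 1.603 + (1.352 − 1)/51.29 + (4.102 − 1)/37.93 = 1.692
NF = 10 log₁₀(1.692) = 2.28 dB

2.28 dB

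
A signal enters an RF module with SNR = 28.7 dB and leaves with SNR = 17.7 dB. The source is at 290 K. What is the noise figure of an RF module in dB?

11.0 dB

NF (dB) = SNR_in(dB) − SNR_out(dB) when the source is at T₀
NF = 28.7 − 17.7 = 11.0 dB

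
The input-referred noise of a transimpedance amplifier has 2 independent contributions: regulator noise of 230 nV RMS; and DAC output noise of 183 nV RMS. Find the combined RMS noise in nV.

Uncorrelated sources add in power (mean-square): V_tot = √(ΣV_i²)
V_tot = √[(2.30×10⁻⁷)² + (1.83×10⁻⁷)²] = 2.94×10⁻⁷ V = 294 nV

294 nV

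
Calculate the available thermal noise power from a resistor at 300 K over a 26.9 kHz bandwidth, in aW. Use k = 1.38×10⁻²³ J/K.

111 aW

P_n = kTB = 1.38×10⁻²³ × 300 × 2.69×10⁴ = 1.11×10⁻¹⁶ W = 111 aW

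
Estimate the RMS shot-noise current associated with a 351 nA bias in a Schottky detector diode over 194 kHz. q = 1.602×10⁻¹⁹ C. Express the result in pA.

I_n = √(2qI·B)
2qI·B = 2 × 1.602×10⁻¹⁹ × 3.51×10⁻⁷ × 1.94×10⁵ = 2.18×10⁻²⁰ A²
I_n = √(2.18×10⁻²⁰) = 1.48×10⁻¹⁰ A = 148 pA

148 pA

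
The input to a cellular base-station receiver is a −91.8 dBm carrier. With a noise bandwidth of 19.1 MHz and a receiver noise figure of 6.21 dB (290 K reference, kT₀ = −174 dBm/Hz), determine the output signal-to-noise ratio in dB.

3.2 dB

Noise floor: N = −174 + 10 log₁₀(B) + NF
10 log₁₀(1.91×10⁷) = 72.81 dB
N = −174 + 72.81 + 6.21 = −94.98 dBm
SNR = P_sig − N = −91.8 − (−94.98) = 3.18 dB → 3.2 dB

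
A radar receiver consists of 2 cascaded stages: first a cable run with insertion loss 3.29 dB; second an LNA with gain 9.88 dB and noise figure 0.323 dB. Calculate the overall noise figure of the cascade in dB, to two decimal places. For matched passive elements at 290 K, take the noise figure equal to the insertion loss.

Convert to linear (a loss of L dB is a gain of −L dB): F_i = 10^(NF_i/10), G_i = 10^(G_i,dB/10)
  Stage 1: F_1 = 10^(3.29/10) = 2.133, G_1 = 10^(−3.29/10) = 0.4688
  Stage 2: F_2 = 10^(0.323/10) = 1.077, G_2 = 10^(9.88/10) = 9.727
Friis cascade:
  F = 2.133 + (1.077 − 1)/0.4688 = 2.298
NF = 10 log₁₀(2.298) = 3.61 dB

3.61 dB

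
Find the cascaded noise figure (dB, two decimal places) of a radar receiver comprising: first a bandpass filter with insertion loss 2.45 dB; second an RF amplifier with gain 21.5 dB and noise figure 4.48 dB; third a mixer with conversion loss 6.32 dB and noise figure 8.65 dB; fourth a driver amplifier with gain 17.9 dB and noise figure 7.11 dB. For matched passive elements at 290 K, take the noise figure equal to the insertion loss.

7.19 dB

Convert to linear (a loss of L dB is a gain of −L dB): F_i = 10^(NF_i/10), G_i = 10^(G_i,dB/10)
  Stage 1: F_1 = 10^(2.45/10) = 1.758, G_1 = 10^(−2.45/10) = 0.5689
  Stage 2: F_2 = 10^(4.48/10) = 2.805, G_2 = 10^(21.5/10) = 141.3
  Stage 3: F_3 = 10^(8.65/10) = 7.328, G_3 = 10^(−6.32/10) = 0.2333
  Stage 4: F_4 = 10^(7.11/10) = 5.140, G_4 = 10^(17.9/10) = 61.66
Friis cascade:
  F = 1.758 + (2.805 − 1)/0.5689 + (7.328 − 1)/80.35 + (5.140 − 1)/18.75 = 5.231
NF = 10 log₁₀(5.231) = 7.19 dB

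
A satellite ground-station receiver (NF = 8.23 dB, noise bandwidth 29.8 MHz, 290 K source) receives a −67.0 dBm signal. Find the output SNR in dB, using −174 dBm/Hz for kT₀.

24.0 dB

Noise floor: N = −174 + 10 log₁₀(B) + NF
10 log₁₀(2.98×10⁷) = 74.74 dB
N = −174 + 74.74 + 8.23 = −91.03 dBm
SNR = P_sig − N = −67.0 − (−91.03) = 24.03 dB → 24.0 dB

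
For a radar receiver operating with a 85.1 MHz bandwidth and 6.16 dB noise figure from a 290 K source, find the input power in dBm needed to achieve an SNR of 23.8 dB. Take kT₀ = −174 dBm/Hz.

Sensitivity = −174 + 10 log₁₀(B) + NF + SNR_min
= −174 + 79.3 + 6.16 + 23.8
= −64.74 dBm → −64.7 dBm

−64.7 dBm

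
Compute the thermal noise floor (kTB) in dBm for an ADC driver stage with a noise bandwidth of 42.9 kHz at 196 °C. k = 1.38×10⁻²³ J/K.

T = 196 °C + 273.15 = 469.15 K
P_n = kTB = 1.38×10⁻²³ × 469.15 × 4.29×10⁴ = 2.78×10⁻¹⁶ W
In dBm: 10 log₁₀(2.78×10⁻¹⁶ / 10⁻³) = −125.6 dBm

−125.6 dBm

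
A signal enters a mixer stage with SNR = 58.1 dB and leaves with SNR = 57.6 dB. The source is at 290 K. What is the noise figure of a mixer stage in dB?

NF (dB) = SNR_in(dB) − SNR_out(dB) when the source is at T₀
NF = 58.1 − 57.6 = 0.5 dB

0.5 dB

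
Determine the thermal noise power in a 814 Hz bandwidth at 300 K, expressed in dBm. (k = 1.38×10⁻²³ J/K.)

P_n = kTB = 1.38×10⁻²³ × 300 × 8.14×10² = 3.37×10⁻¹⁸ W
In dBm: 10 log₁₀(3.37×10⁻¹⁸ / 10⁻³) = −144.7 dBm

−144.7 dBm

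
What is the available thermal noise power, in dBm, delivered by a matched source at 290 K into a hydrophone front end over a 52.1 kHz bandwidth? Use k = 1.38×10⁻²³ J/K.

−126.8 dBm

P_n = kTB = 1.38×10⁻²³ × 290 × 5.21×10⁴ = 2.09×10⁻¹⁶ W
In dBm: 10 log₁₀(2.09×10⁻¹⁶ / 10⁻³) = −126.8 dBm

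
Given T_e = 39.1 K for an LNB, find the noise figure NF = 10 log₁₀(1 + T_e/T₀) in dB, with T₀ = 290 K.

F = 1 + T_e/T₀ = 1 + 39.1/290 = 1.13483
NF = 10 log₁₀(1.13483) = 0.549 dB

0.549 dB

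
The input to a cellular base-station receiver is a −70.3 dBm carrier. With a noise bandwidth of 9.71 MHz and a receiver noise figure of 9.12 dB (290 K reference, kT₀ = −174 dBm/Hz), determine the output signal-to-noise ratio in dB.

Noise floor: N = −174 + 10 log₁₀(B) + NF
10 log₁₀(9.71×10⁶) = 69.87 dB
N = −174 + 69.87 + 9.12 = −95.01 dBm
SNR = P_sig − N = −70.3 − (−95.01) = 24.71 dB → 24.7 dB

24.7 dB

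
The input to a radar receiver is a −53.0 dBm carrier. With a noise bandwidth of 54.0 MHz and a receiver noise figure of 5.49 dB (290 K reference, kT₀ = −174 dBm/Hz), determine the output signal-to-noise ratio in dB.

Noise floor: N = −174 + 10 log₁₀(B) + NF
10 log₁₀(5.40×10⁷) = 77.32 dB
N = −174 + 77.32 + 5.49 = −91.19 dBm
SNR = P_sig − N = −53.0 − (−91.19) = 38.19 dB → 38.2 dB

38.2 dB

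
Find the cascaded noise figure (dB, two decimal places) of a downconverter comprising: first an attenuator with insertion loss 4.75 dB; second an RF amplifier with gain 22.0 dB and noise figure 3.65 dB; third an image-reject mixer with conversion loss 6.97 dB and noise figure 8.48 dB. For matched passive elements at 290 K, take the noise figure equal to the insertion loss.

8.47 dB

Convert to linear (a loss of L dB is a gain of −L dB): F_i = 10^(NF_i/10), G_i = 10^(G_i,dB/10)
  Stage 1: F_1 = 10^(4.75/10) = 2.985, G_1 = 10^(−4.75/10) = 0.3350
  Stage 2: F_2 = 10^(3.65/10) = 2.317, G_2 = 10^(22.0/10) = 158.5
  Stage 3: F_3 = 10^(8.48/10) = 7.047, G_3 = 10^(−6.97/10) = 0.2009
Friis cascade:
  F = 2.985 + (2.317 − 1)/0.3350 + (7.047 − 1)/53.09 = 7.032
NF = 10 log₁₀(7.032) = 8.47 dB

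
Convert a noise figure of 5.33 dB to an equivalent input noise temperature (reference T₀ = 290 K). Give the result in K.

F = 10^(5.33/10) = 3.41193
T_e = (F − 1)·T₀ = (3.41193 − 1) × 290 = 699 K

699 K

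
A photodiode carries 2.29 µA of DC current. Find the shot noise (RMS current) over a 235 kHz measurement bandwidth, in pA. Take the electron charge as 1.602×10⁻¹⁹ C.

415 pA

I_n = √(2qI·B)
2qI·B = 2 × 1.602×10⁻¹⁹ × 2.29×10⁻⁶ × 2.35×10⁵ = 1.72×10⁻¹⁹ A²
I_n = √(1.72×10⁻¹⁹) = 4.15×10⁻¹⁰ A = 415 pA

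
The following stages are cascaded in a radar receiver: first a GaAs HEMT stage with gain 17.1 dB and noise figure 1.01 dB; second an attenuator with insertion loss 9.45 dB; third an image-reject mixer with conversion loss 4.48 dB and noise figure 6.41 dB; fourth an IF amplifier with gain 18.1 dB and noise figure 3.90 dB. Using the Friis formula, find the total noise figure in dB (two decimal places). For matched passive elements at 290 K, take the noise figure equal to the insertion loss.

4.31 dB

Convert to linear (a loss of L dB is a gain of −L dB): F_i = 10^(NF_i/10), G_i = 10^(G_i,dB/10)
  Stage 1: F_1 = 10^(1.01/10) = 1.262, G_1 = 10^(17.1/10) = 51.29
  Stage 2: F_2 = 10^(9.45/10) = 8.810, G_2 = 10^(−9.45/10) = 0.1135
  Stage 3: F_3 = 10^(6.41/10) = 4.375, G_3 = 10^(−4.48/10) = 0.3565
  Stage 4: F_4 = 10^(3.90/10) = 2.455, G_4 = 10^(18.1/10) = 64.57
Friis cascade:
  F = 1.262 + (8.810 − 1)/51.29 + (4.375 − 1)/5.821 + (2.455 − 1)/2.075 = 2.695
NF = 10 log₁₀(2.695) = 4.31 dB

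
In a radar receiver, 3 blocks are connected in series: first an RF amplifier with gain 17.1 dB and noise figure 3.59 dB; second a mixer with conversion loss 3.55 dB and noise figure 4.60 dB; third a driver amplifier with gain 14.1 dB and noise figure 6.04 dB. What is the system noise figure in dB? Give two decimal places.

Convert to linear (a loss of L dB is a gain of −L dB): F_i = 10^(NF_i/10), G_i = 10^(G_i,dB/10)
  Stage 1: F_1 = 10^(3.59/10) = 2.286, G_1 = 10^(17.1/10) = 51.29
  Stage 2: F_2 = 10^(4.60/10) = 2.884, G_2 = 10^(−3.55/10) = 0.4416
  Stage 3: F_3 = 10^(6.04/10) = 4.018, G_3 = 10^(14.1/10) = 25.70
Friis cascade:
  F = 2.286 + (2.884 − 1)/51.29 + (4.018 − 1)/22.65 = 2.456
NF = 10 log₁₀(2.456) = 3.90 dB

3.90 dB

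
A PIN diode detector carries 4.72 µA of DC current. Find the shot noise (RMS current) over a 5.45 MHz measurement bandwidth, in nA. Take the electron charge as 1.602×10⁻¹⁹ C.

2.87 nA

I_n = √(2qI·B)
2qI·B = 2 × 1.602×10⁻¹⁹ × 4.72×10⁻⁶ × 5.45×10⁶ = 8.24×10⁻¹⁸ A²
I_n = √(8.24×10⁻¹⁸) = 2.87×10⁻⁹ A = 2.87 nA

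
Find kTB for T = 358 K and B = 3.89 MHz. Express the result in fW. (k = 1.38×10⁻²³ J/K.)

19.2 fW

P_n = kTB = 1.38×10⁻²³ × 358 × 3.89×10⁶ = 1.92×10⁻¹⁴ W = 19.2 fW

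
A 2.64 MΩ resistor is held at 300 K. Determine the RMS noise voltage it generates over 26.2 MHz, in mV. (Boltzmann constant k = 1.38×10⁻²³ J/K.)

V_n = √(4kTRB)
4kTRB = 4 × 1.38×10⁻²³ × 300 × 2.64×10⁶ × 2.62×10⁷ = 1.15×10⁻⁶ V²
V_n = √(1.15×10⁻⁶) = 1.07×10⁻³ V = 1.07 mV

1.07 mV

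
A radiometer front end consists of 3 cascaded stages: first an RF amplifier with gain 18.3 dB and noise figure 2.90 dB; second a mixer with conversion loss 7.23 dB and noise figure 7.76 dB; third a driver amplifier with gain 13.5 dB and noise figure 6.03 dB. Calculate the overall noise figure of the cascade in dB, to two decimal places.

3.54 dB

Convert to linear (a loss of L dB is a gain of −L dB): F_i = 10^(NF_i/10), G_i = 10^(G_i,dB/10)
  Stage 1: F_1 = 10^(2.90/10) = 1.950, G_1 = 10^(18.3/10) = 67.61
  Stage 2: F_2 = 10^(7.76/10) = 5.970, G_2 = 10^(−7.23/10) = 0.1892
  Stage 3: F_3 = 10^(6.03/10) = 4.009, G_3 = 10^(13.5/10) = 22.39
Friis cascade:
  F = 1.950 + (5.970 − 1)/67.61 + (4.009 − 1)/12.79 = 2.259
NF = 10 log₁₀(2.259) = 3.54 dB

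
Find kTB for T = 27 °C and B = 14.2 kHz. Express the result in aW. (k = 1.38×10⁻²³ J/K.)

T = 27 °C + 273.15 = 300.15 K
P_n = kTB = 1.38×10⁻²³ × 300.15 × 1.42×10⁴ = 5.88×10⁻¹⁷ W = 58.8 aW

58.8 aW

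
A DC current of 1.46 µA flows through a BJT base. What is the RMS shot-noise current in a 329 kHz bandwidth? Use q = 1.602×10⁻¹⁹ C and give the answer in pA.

I_n = √(2qI·B)
2qI·B = 2 × 1.602×10⁻¹⁹ × 1.46×10⁻⁶ × 3.29×10⁵ = 1.54×10⁻¹⁹ A²
I_n = √(1.54×10⁻¹⁹) = 3.92×10⁻¹⁰ A = 392 pA

392 pA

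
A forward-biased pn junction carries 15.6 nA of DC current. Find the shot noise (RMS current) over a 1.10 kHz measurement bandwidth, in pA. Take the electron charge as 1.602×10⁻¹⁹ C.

I_n = √(2qI·B)
2qI·B = 2 × 1.602×10⁻¹⁹ × 1.56×10⁻⁸ × 1.10×10³ = 5.50×10⁻²⁴ A²
I_n = √(5.50×10⁻²⁴) = 2.34×10⁻¹² A = 2.34 pA

2.34 pA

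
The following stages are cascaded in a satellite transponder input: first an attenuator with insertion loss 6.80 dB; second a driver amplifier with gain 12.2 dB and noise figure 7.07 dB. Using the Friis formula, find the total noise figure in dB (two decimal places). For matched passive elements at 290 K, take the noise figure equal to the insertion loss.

13.87 dB

Convert to linear (a loss of L dB is a gain of −L dB): F_i = 10^(NF_i/10), G_i = 10^(G_i,dB/10)
  Stage 1: F_1 = 10^(6.80/10) = 4.786, G_1 = 10^(−6.80/10) = 0.2089
  Stage 2: F_2 = 10^(7.07/10) = 5.093, G_2 = 10^(12.2/10) = 16.60
Friis cascade:
  F = 4.786 + (5.093 − 1)/0.2089 = 24.38
NF = 10 log₁₀(24.38) = 13.87 dB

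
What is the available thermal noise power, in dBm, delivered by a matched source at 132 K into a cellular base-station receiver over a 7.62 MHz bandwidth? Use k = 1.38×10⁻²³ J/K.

−108.6 dBm

P_n = kTB = 1.38×10⁻²³ × 132 × 7.62×10⁶ = 1.39×10⁻¹⁴ W
In dBm: 10 log₁₀(1.39×10⁻¹⁴ / 10⁻³) = −108.6 dBm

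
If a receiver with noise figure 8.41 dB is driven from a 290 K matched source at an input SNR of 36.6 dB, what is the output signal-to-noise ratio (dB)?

28.19 dB

By definition F = SNR_in/SNR_out, so in dB: SNR_out = SNR_in − NF
SNR_out = 36.6 − 8.41 = 28.19 dB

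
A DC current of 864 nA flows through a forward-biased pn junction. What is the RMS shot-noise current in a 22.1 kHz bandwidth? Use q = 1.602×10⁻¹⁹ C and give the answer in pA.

78.2 pA

I_n = √(2qI·B)
2qI·B = 2 × 1.602×10⁻¹⁹ × 8.64×10⁻⁷ × 2.21×10⁴ = 6.12×10⁻²¹ A²
I_n = √(6.12×10⁻²¹) = 7.82×10⁻¹¹ A = 78.2 pA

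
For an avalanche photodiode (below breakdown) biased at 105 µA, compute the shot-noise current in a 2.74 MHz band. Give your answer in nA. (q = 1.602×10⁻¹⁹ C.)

I_n = √(2qI·B)
2qI·B = 2 × 1.602×10⁻¹⁹ × 1.05×10⁻⁴ × 2.74×10⁶ = 9.22×10⁻¹⁷ A²
I_n = √(9.22×10⁻¹⁷) = 9.60×10⁻⁹ A = 9.60 nA

9.60 nA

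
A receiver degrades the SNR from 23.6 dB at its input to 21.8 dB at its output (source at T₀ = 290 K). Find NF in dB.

NF (dB) = SNR_in(dB) − SNR_out(dB) when the source is at T₀
NF = 23.6 − 21.8 = 1.8 dB

1.8 dB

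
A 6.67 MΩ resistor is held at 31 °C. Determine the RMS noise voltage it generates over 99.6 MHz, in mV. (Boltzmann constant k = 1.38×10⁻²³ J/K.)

3.34 mV

T = 31 °C + 273.15 = 304.15 K
V_n = √(4kTRB)
4kTRB = 4 × 1.38×10⁻²³ × 304.15 × 6.67×10⁶ × 9.96×10⁷ = 1.12×10⁻⁵ V²
V_n = √(1.12×10⁻⁵) = 3.34×10⁻³ V = 3.34 mV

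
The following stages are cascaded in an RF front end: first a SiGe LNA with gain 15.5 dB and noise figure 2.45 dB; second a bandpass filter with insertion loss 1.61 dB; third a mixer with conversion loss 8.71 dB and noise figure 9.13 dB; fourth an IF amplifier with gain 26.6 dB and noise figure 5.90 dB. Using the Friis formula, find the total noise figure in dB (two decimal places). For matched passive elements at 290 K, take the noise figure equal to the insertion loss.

Convert to linear (a loss of L dB is a gain of −L dB): F_i = 10^(NF_i/10), G_i = 10^(G_i,dB/10)
  Stage 1: F_1 = 10^(2.45/10) = 1.758, G_1 = 10^(15.5/10) = 35.48
  Stage 2: F_2 = 10^(1.61/10) = 1.449, G_2 = 10^(−1.61/10) = 0.6902
  Stage 3: F_3 = 10^(9.13/10) = 8.185, G_3 = 10^(−8.71/10) = 0.1346
  Stage 4: F_4 = 10^(5.90/10) = 3.890, G_4 = 10^(26.6/10) = 457.1
Friis cascade:
  F = 1.758 + (1.449 − 1)/35.48 + (8.185 − 1)/24.49 + (3.890 − 1)/3.296 = 2.941
NF = 10 log₁₀(2.941) = 4.68 dB

4.68 dB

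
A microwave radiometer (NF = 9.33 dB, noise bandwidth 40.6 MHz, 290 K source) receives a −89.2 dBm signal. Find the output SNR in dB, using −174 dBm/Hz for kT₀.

Noise floor: N = −174 + 10 log₁₀(B) + NF
10 log₁₀(4.06×10⁷) = 76.09 dB
N = −174 + 76.09 + 9.33 = −88.58 dBm
SNR = P_sig − N = −89.2 − (−88.58) = −0.62 dB → −0.6 dB

−0.6 dB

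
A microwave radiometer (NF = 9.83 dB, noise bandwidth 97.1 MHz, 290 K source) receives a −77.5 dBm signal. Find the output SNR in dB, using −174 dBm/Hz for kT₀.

Noise floor: N = −174 + 10 log₁₀(B) + NF
10 log₁₀(9.71×10⁷) = 79.87 dB
N = −174 + 79.87 + 9.83 = −84.30 dBm
SNR = P_sig − N = −77.5 − (−84.30) = 6.80 dB → 6.8 dB

6.8 dB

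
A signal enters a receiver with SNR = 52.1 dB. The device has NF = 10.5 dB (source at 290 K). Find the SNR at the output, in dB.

By definition F = SNR_in/SNR_out, so in dB: SNR_out = SNR_in − NF
SNR_out = 52.1 − 10.5 = 41.6 dB

41.6 dB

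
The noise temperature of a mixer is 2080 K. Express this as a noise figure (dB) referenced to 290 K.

9.12 dB

F = 1 + T_e/T₀ = 1 + 2080/290 = 8.17241
NF = 10 log₁₀(8.17241) = 9.12 dB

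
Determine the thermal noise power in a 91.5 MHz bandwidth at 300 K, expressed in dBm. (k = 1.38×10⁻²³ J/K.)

P_n = kTB = 1.38×10⁻²³ × 300 × 9.15×10⁷ = 3.79×10⁻¹³ W
In dBm: 10 log₁₀(3.79×10⁻¹³ / 10⁻³) = −94.2 dBm

−94.2 dBm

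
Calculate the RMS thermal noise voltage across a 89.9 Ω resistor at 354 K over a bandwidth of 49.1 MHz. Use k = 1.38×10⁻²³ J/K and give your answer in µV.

V_n = √(4kTRB)
4kTRB = 4 × 1.38×10⁻²³ × 354 × 8.99×10¹ × 4.91×10⁷ = 8.63×10⁻¹¹ V²
V_n = √(8.63×10⁻¹¹) = 9.29×10⁻⁶ V = 9.29 µV

9.29 µV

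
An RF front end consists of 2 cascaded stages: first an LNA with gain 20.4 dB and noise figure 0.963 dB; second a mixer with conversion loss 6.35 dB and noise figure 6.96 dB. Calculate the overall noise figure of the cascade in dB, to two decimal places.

Convert to linear (a loss of L dB is a gain of −L dB): F_i = 10^(NF_i/10), G_i = 10^(G_i,dB/10)
  Stage 1: F_1 = 10^(0.963/10) = 1.248, G_1 = 10^(20.4/10) = 109.6
  Stage 2: F_2 = 10^(6.96/10) = 4.966, G_2 = 10^(−6.35/10) = 0.2317
Friis cascade:
  F = 1.248 + (4.966 − 1)/109.6 = 1.284
NF = 10 log₁₀(1.284) = 1.09 dB

1.09 dB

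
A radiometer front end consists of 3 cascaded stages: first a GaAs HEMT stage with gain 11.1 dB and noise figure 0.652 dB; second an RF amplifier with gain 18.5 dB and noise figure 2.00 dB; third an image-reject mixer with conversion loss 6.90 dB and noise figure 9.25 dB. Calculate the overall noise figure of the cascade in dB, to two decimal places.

Convert to linear (a loss of L dB is a gain of −L dB): F_i = 10^(NF_i/10), G_i = 10^(G_i,dB/10)
  Stage 1: F_1 = 10^(0.652/10) = 1.162, G_1 = 10^(11.1/10) = 12.88
  Stage 2: F_2 = 10^(2.00/10) = 1.585, G_2 = 10^(18.5/10) = 70.79
  Stage 3: F_3 = 10^(9.25/10) = 8.414, G_3 = 10^(−6.90/10) = 0.2042
Friis cascade:
  F = 1.162 + (1.585 − 1)/12.88 + (8.414 − 1)/912.0 = 1.216
NF = 10 log₁₀(1.216) = 0.85 dB

0.85 dB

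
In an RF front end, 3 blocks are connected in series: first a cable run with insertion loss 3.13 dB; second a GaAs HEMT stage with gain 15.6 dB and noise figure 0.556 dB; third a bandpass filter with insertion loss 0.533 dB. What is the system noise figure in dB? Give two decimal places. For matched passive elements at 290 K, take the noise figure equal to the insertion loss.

Convert to linear (a loss of L dB is a gain of −L dB): F_i = 10^(NF_i/10), G_i = 10^(G_i,dB/10)
  Stage 1: F_1 = 10^(3.13/10) = 2.056, G_1 = 10^(−3.13/10) = 0.4864
  Stage 2: F_2 = 10^(0.556/10) = 1.137, G_2 = 10^(15.6/10) = 36.31
  Stage 3: F_3 = 10^(0.533/10) = 1.131, G_3 = 10^(−0.533/10) = 0.8845
Friis cascade:
  F = 2.056 + (1.137 − 1)/0.4864 + (1.131 − 1)/17.66 = 2.344
NF = 10 log₁₀(2.344) = 3.70 dB

3.70 dB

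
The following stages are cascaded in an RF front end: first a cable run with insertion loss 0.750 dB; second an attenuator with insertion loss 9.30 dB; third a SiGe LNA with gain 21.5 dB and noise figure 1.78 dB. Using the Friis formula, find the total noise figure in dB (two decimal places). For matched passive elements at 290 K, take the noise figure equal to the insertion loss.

11.83 dB

Convert to linear (a loss of L dB is a gain of −L dB): F_i = 10^(NF_i/10), G_i = 10^(G_i,dB/10)
  Stage 1: F_1 = 10^(0.750/10) = 1.189, G_1 = 10^(−0.750/10) = 0.8414
  Stage 2: F_2 = 10^(9.30/10) = 8.511, G_2 = 10^(−9.30/10) = 0.1175
  Stage 3: F_3 = 10^(1.78/10) = 1.507, G_3 = 10^(21.5/10) = 141.3
Friis cascade:
  F = 1.189 + (8.511 − 1)/0.8414 + (1.507 − 1)/0.09886 = 15.24
NF = 10 log₁₀(15.24) = 11.83 dB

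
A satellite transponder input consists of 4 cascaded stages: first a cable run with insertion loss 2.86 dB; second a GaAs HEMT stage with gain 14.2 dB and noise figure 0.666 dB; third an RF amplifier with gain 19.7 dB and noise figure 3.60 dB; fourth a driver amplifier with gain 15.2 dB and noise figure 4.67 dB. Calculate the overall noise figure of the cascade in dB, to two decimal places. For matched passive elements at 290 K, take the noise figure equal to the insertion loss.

Convert to linear (a loss of L dB is a gain of −L dB): F_i = 10^(NF_i/10), G_i = 10^(G_i,dB/10)
  Stage 1: F_1 = 10^(2.86/10) = 1.932, G_1 = 10^(−2.86/10) = 0.5176
  Stage 2: F_2 = 10^(0.666/10) = 1.166, G_2 = 10^(14.2/10) = 26.30
  Stage 3: F_3 = 10^(3.60/10) = 2.291, G_3 = 10^(19.7/10) = 93.33
  Stage 4: F_4 = 10^(4.67/10) = 2.931, G_4 = 10^(15.2/10) = 33.11
Friis cascade:
  F = 1.932 + (1.166 − 1)/0.5176 + (2.291 − 1)/13.61 + (2.931 − 1)/1271 = 2.348
NF = 10 log₁₀(2.348) = 3.71 dB

3.71 dB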